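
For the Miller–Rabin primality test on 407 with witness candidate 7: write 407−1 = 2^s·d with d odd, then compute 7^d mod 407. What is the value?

46

407 − 1 = 406 = 2^1 · 203, so d = 203.
7^1 ≡ 7 (mod 407)
7^2 ≡ 7^2 = 49 ≡ 49 (mod 407)
7^4 ≡ 49^2 = 2401 ≡ 366 (mod 407)
7^8 ≡ 366^2 = 133956 ≡ 53 (mod 407)
7^16 ≡ 53^2 = 2809 ≡ 367 (mod 407)
7^32 ≡ 367^2 = 134689 ≡ 379 (mod 407)
7^64 ≡ 379^2 = 143641 ≡ 377 (mod 407)
7^128 ≡ 377^2 = 142129 ≡ 86 (mod 407)
203 = 128 + 64 + 8 + 2 + 1 in binary powers of 2.
So 7^203 ≡ 86 · 377 · 53 · 49 · 7 ≡ 46 (mod 407).
Squaring chain: 46; never reaches −1, so base 7 is a Miller–Rabin witness that 407 is composite.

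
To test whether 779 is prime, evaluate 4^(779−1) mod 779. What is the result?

4^1 ≡ 4 (mod 779)
4^2 ≡ 4^2 = 16 ≡ 16 (mod 779)
4^4 ≡ 16^2 = 256 ≡ 256 (mod 779)
4^8 ≡ 256^2 = 65536 ≡ 100 (mod 779)
4^16 ≡ 100^2 = 10000 ≡ 652 (mod 779)
4^32 ≡ 652^2 = 425104 ≡ 549 (mod 779)
4^64 ≡ 549^2 = 301401 ≡ 707 (mod 779)
4^128 ≡ 707^2 = 499849 ≡ 510 (mod 779)
4^256 ≡ 510^2 = 260100 ≡ 693 (mod 779)
4^512 ≡ 693^2 = 480249 ≡ 385 (mod 779)
778 = 512 + 256 + 8 + 2 in binary powers of 2.
So 4^778 ≡ 385 · 693 · 100 · 16 ≡ 674 (mod 779).
Since 674 ≠ 1, base 4 is a Fermat witness: 779 is composite.

674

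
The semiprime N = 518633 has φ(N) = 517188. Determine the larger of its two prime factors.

787

φ(n) = (p−1)(q−1) = n − (p+q) + 1, so p + q = 518633 − 517188 + 1 = 1446.
p and q are the roots of t² − 1446t + 518633 = 0.
Discriminant: 1446² − 4·518633 = 2090916 − 2074532 = 16384; √16384 = 128.
q = (1446 − 128)/2 = 659, p = (1446 + 128)/2 = 787.
Check: 659 · 787 = 518633.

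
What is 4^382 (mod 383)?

1

4^1 ≡ 4 (mod 383)
4^2 ≡ 4^2 = 16 ≡ 16 (mod 383)
4^4 ≡ 16^2 = 256 ≡ 256 (mod 383)
4^8 ≡ 256^2 = 65536 ≡ 43 (mod 383)
4^16 ≡ 43^2 = 1849 ≡ 317 (mod 383)
4^32 ≡ 317^2 = 100489 ≡ 143 (mod 383)
4^64 ≡ 143^2 = 20449 ≡ 150 (mod 383)
4^128 ≡ 150^2 = 22500 ≡ 286 (mod 383)
4^256 ≡ 286^2 = 81796 ≡ 217 (mod 383)
382 = 256 + 64 + 32 + 16 + 8 + 4 + 2 in binary powers of 2.
So 4^382 ≡ 217 · 150 · 143 · 317 · 43 · 256 · 16 ≡ 1 (mod 383).
Since the result is 1, base 4 gives no evidence that 383 is composite.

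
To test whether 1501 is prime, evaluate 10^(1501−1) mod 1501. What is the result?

144

10^1 ≡ 10 (mod 1501)
10^2 ≡ 10^2 = 100 ≡ 100 (mod 1501)
10^4 ≡ 100^2 = 10000 ≡ 994 (mod 1501)
10^8 ≡ 994^2 = 988036 ≡ 378 (mod 1501)
10^16 ≡ 378^2 = 142884 ≡ 289 (mod 1501)
10^32 ≡ 289^2 = 83521 ≡ 966 (mod 1501)
10^64 ≡ 966^2 = 933156 ≡ 1035 (mod 1501)
10^128 ≡ 1035^2 = 1071225 ≡ 1012 (mod 1501)
10^256 ≡ 1012^2 = 1024144 ≡ 462 (mod 1501)
10^512 ≡ 462^2 = 213444 ≡ 302 (mod 1501)
10^1024 ≡ 302^2 = 91204 ≡ 1144 (mod 1501)
1500 = 1024 + 256 + 128 + 64 + 16 + 8 + 4 in binary powers of 2.
So 10^1500 ≡ 1144 · 462 · 1012 · 1035 · 289 · 378 · 994 ≡ 144 (mod 1501).
Since 144 ≠ 1, base 10 is a Fermat witness: 1501 is composite.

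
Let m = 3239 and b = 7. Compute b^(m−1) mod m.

7^1 ≡ 7 (mod 3239)
7^2 ≡ 7^2 = 49 ≡ 49 (mod 3239)
7^4 ≡ 49^2 = 2401 ≡ 2401 (mod 3239)
7^8 ≡ 2401^2 = 5764801 ≡ 2620 (mod 3239)
7^16 ≡ 2620^2 = 6864400 ≡ 959 (mod 3239)
7^32 ≡ 959^2 = 919681 ≡ 3044 (mod 3239)
7^64 ≡ 3044^2 = 9265936 ≡ 2396 (mod 3239)
7^128 ≡ 2396^2 = 5740816 ≡ 1308 (mod 3239)
7^256 ≡ 1308^2 = 1710864 ≡ 672 (mod 3239)
7^512 ≡ 672^2 = 451584 ≡ 1363 (mod 3239)
7^1024 ≡ 1363^2 = 1857769 ≡ 1822 (mod 3239)
7^2048 ≡ 1822^2 = 3319684 ≡ 2948 (mod 3239)
3238 = 2048 + 1024 + 128 + 32 + 4 + 2 in binary powers of 2.
So 7^3238 ≡ 2948 · 1822 · 1308 · 3044 · 2401 · 49 ≡ 1020 (mod 3239).
Since 1020 ≠ 1, base 7 is a Fermat witness: 3239 is composite.

1020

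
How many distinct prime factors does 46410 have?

46410 = 2 · 23205
23205 = 3 · 7735
7735 = 5 · 1547
1547 = 7 · 221
221 = 13 · 17
46410 = 2 · 3 · 5 · 7 · 13 · 17, which has 6 distinct prime factors.

6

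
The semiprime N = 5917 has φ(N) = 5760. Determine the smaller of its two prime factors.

61

φ(n) = (p−1)(q−1) = n − (p+q) + 1, so p + q = 5917 − 5760 + 1 = 158.
p and q are the roots of t² − 158t + 5917 = 0.
Discriminant: 158² − 4·5917 = 24964 − 23668 = 1296; √1296 = 36.
q = (158 − 36)/2 = 61, p = (158 + 36)/2 = 97.
Check: 61 · 97 = 5917.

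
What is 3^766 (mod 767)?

3^1 ≡ 3 (mod 767)
3^2 ≡ 3^2 = 9 ≡ 9 (mod 767)
3^4 ≡ 9^2 = 81 ≡ 81 (mod 767)
3^8 ≡ 81^2 = 6561 ≡ 425 (mod 767)
3^16 ≡ 425^2 = 180625 ≡ 380 (mod 767)
3^32 ≡ 380^2 = 144400 ≡ 204 (mod 767)
3^64 ≡ 204^2 = 41616 ≡ 198 (mod 767)
3^128 ≡ 198^2 = 39204 ≡ 87 (mod 767)
3^256 ≡ 87^2 = 7569 ≡ 666 (mod 767)
3^512 ≡ 666^2 = 443556 ≡ 230 (mod 767)
766 = 512 + 128 + 64 + 32 + 16 + 8 + 4 + 2 in binary powers of 2.
So 3^766 ≡ 230 · 87 · 198 · 204 · 380 · 425 · 81 · 9 ≡ 146 (mod 767).
Since 146 ≠ 1, base 3 is a Fermat witness: 767 is composite.

146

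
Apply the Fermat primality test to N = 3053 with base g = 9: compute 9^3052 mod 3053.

1971

9^1 ≡ 9 (mod 3053)
9^2 ≡ 9^2 = 81 ≡ 81 (mod 3053)
9^4 ≡ 81^2 = 6561 ≡ 455 (mod 3053)
9^8 ≡ 455^2 = 207025 ≡ 2474 (mod 3053)
9^16 ≡ 2474^2 = 6120676 ≡ 2464 (mod 3053)
9^32 ≡ 2464^2 = 6071296 ≡ 1932 (mod 3053)
9^64 ≡ 1932^2 = 3732624 ≡ 1858 (mod 3053)
9^128 ≡ 1858^2 = 3452164 ≡ 2274 (mod 3053)
9^256 ≡ 2274^2 = 5171076 ≡ 2347 (mod 3053)
9^512 ≡ 2347^2 = 5508409 ≡ 797 (mod 3053)
9^1024 ≡ 797^2 = 635209 ≡ 185 (mod 3053)
9^2048 ≡ 185^2 = 34225 ≡ 642 (mod 3053)
3052 = 2048 + 512 + 256 + 128 + 64 + 32 + 8 + 4 in binary powers of 2.
So 9^3052 ≡ 642 · 797 · 2347 · 2274 · 1858 · 1932 · 2474 · 455 ≡ 1971 (mod 3053).
Since 1971 ≠ 1, base 9 is a Fermat witness: 3053 is composite.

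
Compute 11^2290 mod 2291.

651

11^1 ≡ 11 (mod 2291)
11^2 ≡ 11^2 = 121 ≡ 121 (mod 2291)
11^4 ≡ 121^2 = 14641 ≡ 895 (mod 2291)
11^8 ≡ 895^2 = 801025 ≡ 1466 (mod 2291)
11^16 ≡ 1466^2 = 2149156 ≡ 198 (mod 2291)
11^32 ≡ 198^2 = 39204 ≡ 257 (mod 2291)
11^64 ≡ 257^2 = 66049 ≡ 1901 (mod 2291)
11^128 ≡ 1901^2 = 3613801 ≡ 894 (mod 2291)
11^256 ≡ 894^2 = 799236 ≡ 1968 (mod 2291)
11^512 ≡ 1968^2 = 3873024 ≡ 1234 (mod 2291)
11^1024 ≡ 1234^2 = 1522756 ≡ 1532 (mod 2291)
11^2048 ≡ 1532^2 = 2347024 ≡ 1040 (mod 2291)
2290 = 2048 + 128 + 64 + 32 + 16 + 2 in binary powers of 2.
So 11^2290 ≡ 1040 · 894 · 1901 · 257 · 198 · 121 ≡ 651 (mod 2291).
Since 651 ≠ 1, base 11 is a Fermat witness: 2291 is composite.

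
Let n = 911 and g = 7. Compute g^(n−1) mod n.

1

7^1 ≡ 7 (mod 911)
7^2 ≡ 7^2 = 49 ≡ 49 (mod 911)
7^4 ≡ 49^2 = 2401 ≡ 579 (mod 911)
7^8 ≡ 579^2 = 335241 ≡ 904 (mod 911)
7^16 ≡ 904^2 = 817216 ≡ 49 (mod 911)
7^32 ≡ 49^2 = 2401 ≡ 579 (mod 911)
7^64 ≡ 579^2 = 335241 ≡ 904 (mod 911)
7^128 ≡ 904^2 = 817216 ≡ 49 (mod 911)
7^256 ≡ 49^2 = 2401 ≡ 579 (mod 911)
7^512 ≡ 579^2 = 335241 ≡ 904 (mod 911)
910 = 512 + 256 + 128 + 8 + 4 + 2 in binary powers of 2.
So 7^910 ≡ 904 · 579 · 49 · 904 · 579 · 49 ≡ 1 (mod 911).
Since the result is 1, base 7 gives no evidence that 911 is composite.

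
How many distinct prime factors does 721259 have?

721259 = 7 · 103037
103037 = 11 · 9367
9367 = 17 · 551
551 = 19 · 29
721259 = 7 · 11 · 17 · 19 · 29, which has 5 distinct prime factors.

5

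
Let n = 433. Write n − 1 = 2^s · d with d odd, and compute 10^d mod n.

282

433 − 1 = 432 = 2^4 · 27, so d = 27.
10^1 ≡ 10 (mod 433)
10^2 ≡ 10^2 = 100 ≡ 100 (mod 433)
10^4 ≡ 100^2 = 10000 ≡ 41 (mod 433)
10^8 ≡ 41^2 = 1681 ≡ 382 (mod 433)
10^16 ≡ 382^2 = 145924 ≡ 3 (mod 433)
27 = 16 + 8 + 2 + 1 in binary powers of 2.
So 10^27 ≡ 3 · 382 · 100 · 10 ≡ 282 (mod 433).
Squaring chain: 282 → 285 → 254 → 432; reaches −1, so base 10 does not prove 433 composite.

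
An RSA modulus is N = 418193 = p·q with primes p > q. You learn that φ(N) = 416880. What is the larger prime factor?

773

φ(n) = (p−1)(q−1) = n − (p+q) + 1, so p + q = 418193 − 416880 + 1 = 1314.
p and q are the roots of t² − 1314t + 418193 = 0.
Discriminant: 1314² − 4·418193 = 1726596 − 1672772 = 53824; √53824 = 232.
q = (1314 − 232)/2 = 541, p = (1314 + 232)/2 = 773.
Check: 541 · 773 = 418193.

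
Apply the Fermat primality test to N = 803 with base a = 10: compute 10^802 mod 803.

10^1 ≡ 10 (mod 803)
10^2 ≡ 10^2 = 100 ≡ 100 (mod 803)
10^4 ≡ 100^2 = 10000 ≡ 364 (mod 803)
10^8 ≡ 364^2 = 132496 ≡ 1 (mod 803)
10^16 ≡ 1^2 = 1 ≡ 1 (mod 803)
10^32 ≡ 1^2 = 1 ≡ 1 (mod 803)
10^64 ≡ 1^2 = 1 ≡ 1 (mod 803)
10^128 ≡ 1^2 = 1 ≡ 1 (mod 803)
10^256 ≡ 1^2 = 1 ≡ 1 (mod 803)
10^512 ≡ 1^2 = 1 ≡ 1 (mod 803)
802 = 512 + 256 + 32 + 2 in binary powers of 2.
So 10^802 ≡ 1 · 1 · 1 · 100 ≡ 100 (mod 803).
Since 100 ≠ 1, base 10 is a Fermat witness: 803 is composite.

100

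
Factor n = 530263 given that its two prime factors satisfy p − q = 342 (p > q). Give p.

Since p = q + 342, we have 530263 = q(q + 342), so q² + 342q − 530263 = 0.
Discriminant: 342² + 4·530263 = 116964 + 2121052 = 2238016; √2238016 = 1496.
q = (−342 + 1496)/2 = 577, and p = q + 342 = 919.
Check: 577 · 919 = 530263.

919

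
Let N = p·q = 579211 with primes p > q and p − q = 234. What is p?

Since p = q + 234, we have 579211 = q(q + 234), so q² + 234q − 579211 = 0.
Discriminant: 234² + 4·579211 = 54756 + 2316844 = 2371600; √2371600 = 1540.
q = (−234 + 1540)/2 = 653, and p = q + 234 = 887.
Check: 653 · 887 = 579211.

887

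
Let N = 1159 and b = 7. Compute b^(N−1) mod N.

7^1 ≡ 7 (mod 1159)
7^2 ≡ 7^2 = 49 ≡ 49 (mod 1159)
7^4 ≡ 49^2 = 2401 ≡ 83 (mod 1159)
7^8 ≡ 83^2 = 6889 ≡ 1094 (mod 1159)
7^16 ≡ 1094^2 = 1196836 ≡ 748 (mod 1159)
7^32 ≡ 748^2 = 559504 ≡ 866 (mod 1159)
7^64 ≡ 866^2 = 749956 ≡ 83 (mod 1159)
7^128 ≡ 83^2 = 6889 ≡ 1094 (mod 1159)
7^256 ≡ 1094^2 = 1196836 ≡ 748 (mod 1159)
7^512 ≡ 748^2 = 559504 ≡ 866 (mod 1159)
7^1024 ≡ 866^2 = 749956 ≡ 83 (mod 1159)
1158 = 1024 + 128 + 4 + 2 in binary powers of 2.
So 7^1158 ≡ 83 · 1094 · 83 · 49 ≡ 723 (mod 1159).
Since 723 ≠ 1, base 7 is a Fermat witness: 1159 is composite.

723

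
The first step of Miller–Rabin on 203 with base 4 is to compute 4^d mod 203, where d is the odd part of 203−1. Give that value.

93

203 − 1 = 202 = 2^1 · 101, so d = 101.
4^1 ≡ 4 (mod 203)
4^2 ≡ 4^2 = 16 ≡ 16 (mod 203)
4^4 ≡ 16^2 = 256 ≡ 53 (mod 203)
4^8 ≡ 53^2 = 2809 ≡ 170 (mod 203)
4^16 ≡ 170^2 = 28900 ≡ 74 (mod 203)
4^32 ≡ 74^2 = 5476 ≡ 198 (mod 203)
4^64 ≡ 198^2 = 39204 ≡ 25 (mod 203)
101 = 64 + 32 + 4 + 1 in binary powers of 2.
So 4^101 ≡ 25 · 198 · 53 · 4 ≡ 93 (mod 203).
Squaring chain: 93; never reaches −1, so base 4 is a Miller–Rabin witness that 203 is composite.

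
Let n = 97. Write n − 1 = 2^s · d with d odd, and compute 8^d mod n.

27

97 − 1 = 96 = 2^5 · 3, so d = 3.
8^1 ≡ 8 (mod 97)
8^2 ≡ 8^2 = 64 ≡ 64 (mod 97)
3 = 2 + 1 in binary powers of 2.
So 8^3 ≡ 64 · 8 ≡ 27 (mod 97).
Squaring chain: 27 → 50 → 75 → 96 → 1; reaches −1, so base 8 does not prove 97 composite.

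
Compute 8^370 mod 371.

8^1 ≡ 8 (mod 371)
8^2 ≡ 8^2 = 64 ≡ 64 (mod 371)
8^4 ≡ 64^2 = 4096 ≡ 15 (mod 371)
8^8 ≡ 15^2 = 225 ≡ 225 (mod 371)
8^16 ≡ 225^2 = 50625 ≡ 169 (mod 371)
8^32 ≡ 169^2 = 28561 ≡ 365 (mod 371)
8^64 ≡ 365^2 = 133225 ≡ 36 (mod 371)
8^128 ≡ 36^2 = 1296 ≡ 183 (mod 371)
8^256 ≡ 183^2 = 33489 ≡ 99 (mod 371)
370 = 256 + 64 + 32 + 16 + 2 in binary powers of 2.
So 8^370 ≡ 99 · 36 · 365 · 169 · 64 ≡ 218 (mod 371).
Since 218 ≠ 1, base 8 is a Fermat witness: 371 is composite.

218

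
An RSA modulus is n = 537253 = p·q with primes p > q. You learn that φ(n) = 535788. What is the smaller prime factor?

φ(n) = (p−1)(q−1) = n − (p+q) + 1, so p + q = 537253 − 535788 + 1 = 1466.
p and q are the roots of t² − 1466t + 537253 = 0.
Discriminant: 1466² − 4·537253 = 2149156 − 2149012 = 144; √144 = 12.
q = (1466 − 12)/2 = 727, p = (1466 + 12)/2 = 739.
Check: 727 · 739 = 537253.

727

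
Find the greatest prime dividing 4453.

4453 = 61 · 73
73 is prime.
So 4453 = 61 · 73; the largest prime factor is 73.

73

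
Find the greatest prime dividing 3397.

79

3397 = 43 · 79
79 is prime.
So 3397 = 43 · 79; the largest prime factor is 79.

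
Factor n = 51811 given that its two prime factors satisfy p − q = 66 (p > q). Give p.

Since p = q + 66, we have 51811 = q(q + 66), so q² + 66q − 51811 = 0.
Discriminant: 66² + 4·51811 = 4356 + 207244 = 211600; √211600 = 460.
q = (−66 + 460)/2 = 197, and p = q + 66 = 263.
Check: 197 · 263 = 51811.

263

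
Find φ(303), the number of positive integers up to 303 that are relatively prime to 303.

200

Factor: 303 = 3 · 101.
φ(303) = (3−1) · (101−1) = 2 · 100 = 200.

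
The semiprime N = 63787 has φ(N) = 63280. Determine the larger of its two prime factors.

φ(n) = (p−1)(q−1) = n − (p+q) + 1, so p + q = 63787 − 63280 + 1 = 508.
p and q are the roots of t² − 508t + 63787 = 0.
Discriminant: 508² − 4·63787 = 258064 − 255148 = 2916; √2916 = 54.
q = (508 − 54)/2 = 227, p = (508 + 54)/2 = 281.
Check: 227 · 281 = 63787.

281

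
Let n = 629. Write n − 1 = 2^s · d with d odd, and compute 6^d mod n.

265

629 − 1 = 628 = 2^2 · 157, so d = 157.
6^1 ≡ 6 (mod 629)
6^2 ≡ 6^2 = 36 ≡ 36 (mod 629)
6^4 ≡ 36^2 = 1296 ≡ 38 (mod 629)
6^8 ≡ 38^2 = 1444 ≡ 186 (mod 629)
6^16 ≡ 186^2 = 34596 ≡ 1 (mod 629)
6^32 ≡ 1^2 = 1 ≡ 1 (mod 629)
6^64 ≡ 1^2 = 1 ≡ 1 (mod 629)
6^128 ≡ 1^2 = 1 ≡ 1 (mod 629)
157 = 128 + 16 + 8 + 4 + 1 in binary powers of 2.
So 6^157 ≡ 1 · 1 · 186 · 38 · 6 ≡ 265 (mod 629).
Squaring chain: 265 → 406; never reaches −1, so base 6 is a Miller–Rabin witness that 629 is composite.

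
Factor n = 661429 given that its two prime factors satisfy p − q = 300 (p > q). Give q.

677

Since p = q + 300, we have 661429 = q(q + 300), so q² + 300q − 661429 = 0.
Discriminant: 300² + 4·661429 = 90000 + 2645716 = 2735716; √2735716 = 1654.
q = (−300 + 1654)/2 = 677, and p = q + 300 = 977.
Check: 677 · 977 = 661429.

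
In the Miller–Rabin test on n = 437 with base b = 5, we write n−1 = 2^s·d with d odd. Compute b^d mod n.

437 − 1 = 436 = 2^2 · 109, so d = 109.
5^1 ≡ 5 (mod 437)
5^2 ≡ 5^2 = 25 ≡ 25 (mod 437)
5^4 ≡ 25^2 = 625 ≡ 188 (mod 437)
5^8 ≡ 188^2 = 35344 ≡ 384 (mod 437)
5^16 ≡ 384^2 = 147456 ≡ 187 (mod 437)
5^32 ≡ 187^2 = 34969 ≡ 9 (mod 437)
5^64 ≡ 9^2 = 81 ≡ 81 (mod 437)
109 = 64 + 32 + 8 + 4 + 1 in binary powers of 2.
So 5^109 ≡ 81 · 9 · 384 · 188 · 5 ≡ 290 (mod 437).
Squaring chain: 290 → 196; never reaches −1, so base 5 is a Miller–Rabin witness that 437 is composite.

290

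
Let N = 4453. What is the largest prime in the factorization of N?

73

4453 = 61 · 73
73 is prime.
So 4453 = 61 · 73; the largest prime factor is 73.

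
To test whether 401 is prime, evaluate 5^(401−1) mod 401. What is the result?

5^1 ≡ 5 (mod 401)
5^2 ≡ 5^2 = 25 ≡ 25 (mod 401)
5^4 ≡ 25^2 = 625 ≡ 224 (mod 401)
5^8 ≡ 224^2 = 50176 ≡ 51 (mod 401)
5^16 ≡ 51^2 = 2601 ≡ 195 (mod 401)
5^32 ≡ 195^2 = 38025 ≡ 331 (mod 401)
5^64 ≡ 331^2 = 109561 ≡ 88 (mod 401)
5^128 ≡ 88^2 = 7744 ≡ 125 (mod 401)
5^256 ≡ 125^2 = 15625 ≡ 387 (mod 401)
400 = 256 + 128 + 16 in binary powers of 2.
So 5^400 ≡ 387 · 125 · 195 ≡ 1 (mod 401).
Since the result is 1, base 5 gives no evidence that 401 is composite.

1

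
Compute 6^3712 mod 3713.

1225

6^1 ≡ 6 (mod 3713)
6^2 ≡ 6^2 = 36 ≡ 36 (mod 3713)
6^4 ≡ 36^2 = 1296 ≡ 1296 (mod 3713)
6^8 ≡ 1296^2 = 1679616 ≡ 1340 (mod 3713)
6^16 ≡ 1340^2 = 1795600 ≡ 2221 (mod 3713)
6^32 ≡ 2221^2 = 4932841 ≡ 1977 (mod 3713)
6^64 ≡ 1977^2 = 3908529 ≡ 2453 (mod 3713)
6^128 ≡ 2453^2 = 6017209 ≡ 2149 (mod 3713)
6^256 ≡ 2149^2 = 4618201 ≡ 2942 (mod 3713)
6^512 ≡ 2942^2 = 8655364 ≡ 361 (mod 3713)
6^1024 ≡ 361^2 = 130321 ≡ 366 (mod 3713)
6^2048 ≡ 366^2 = 133956 ≡ 288 (mod 3713)
3712 = 2048 + 1024 + 512 + 128 in binary powers of 2.
So 6^3712 ≡ 288 · 366 · 361 · 2149 ≡ 1225 (mod 3713).
Since 1225 ≠ 1, base 6 is a Fermat witness: 3713 is composite.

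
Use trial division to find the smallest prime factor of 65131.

65131 is odd.
Digit sum 16, not divisible by 3.
Ends in 1: not divisible by 5.
7: 65131 = 7·9304 + 3
11: 65131 = 11·5921

11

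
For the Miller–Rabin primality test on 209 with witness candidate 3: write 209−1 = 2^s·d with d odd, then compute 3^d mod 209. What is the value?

71

209 − 1 = 208 = 2^4 · 13, so d = 13.
3^1 ≡ 3 (mod 209)
3^2 ≡ 3^2 = 9 ≡ 9 (mod 209)
3^4 ≡ 9^2 = 81 ≡ 81 (mod 209)
3^8 ≡ 81^2 = 6561 ≡ 82 (mod 209)
13 = 8 + 4 + 1 in binary powers of 2.
So 3^13 ≡ 82 · 81 · 3 ≡ 71 (mod 209).
Squaring chain: 71 → 25 → 207 → 4; never reaches −1, so base 3 is a Miller–Rabin witness that 209 is composite.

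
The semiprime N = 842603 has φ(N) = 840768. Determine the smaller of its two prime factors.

907

φ(n) = (p−1)(q−1) = n − (p+q) + 1, so p + q = 842603 − 840768 + 1 = 1836.
p and q are the roots of t² − 1836t + 842603 = 0.
Discriminant: 1836² − 4·842603 = 3370896 − 3370412 = 484; √484 = 22.
q = (1836 − 22)/2 = 907, p = (1836 + 22)/2 = 929.
Check: 907 · 929 = 842603.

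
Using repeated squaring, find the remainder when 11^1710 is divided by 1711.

1078

11^1 ≡ 11 (mod 1711)
11^2 ≡ 11^2 = 121 ≡ 121 (mod 1711)
11^4 ≡ 121^2 = 14641 ≡ 953 (mod 1711)
11^8 ≡ 953^2 = 908209 ≡ 1379 (mod 1711)
11^16 ≡ 1379^2 = 1901641 ≡ 720 (mod 1711)
11^32 ≡ 720^2 = 518400 ≡ 1678 (mod 1711)
11^64 ≡ 1678^2 = 2815684 ≡ 1089 (mod 1711)
11^128 ≡ 1089^2 = 1185921 ≡ 198 (mod 1711)
11^256 ≡ 198^2 = 39204 ≡ 1562 (mod 1711)
11^512 ≡ 1562^2 = 2439844 ≡ 1669 (mod 1711)
11^1024 ≡ 1669^2 = 2785561 ≡ 53 (mod 1711)
1710 = 1024 + 512 + 128 + 32 + 8 + 4 + 2 in binary powers of 2.
So 11^1710 ≡ 53 · 1669 · 198 · 1678 · 1379 · 953 · 121 ≡ 1078 (mod 1711).
Since 1078 ≠ 1, base 11 is a Fermat witness: 1711 is composite.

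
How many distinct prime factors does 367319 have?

367319 = 17^2 · 1271
1271 = 31 · 41
367319 = 17^2 · 31 · 41, which has 3 distinct prime factors.

3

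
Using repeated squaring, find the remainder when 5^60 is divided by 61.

1

5^1 ≡ 5 (mod 61)
5^2 ≡ 5^2 = 25 ≡ 25 (mod 61)
5^4 ≡ 25^2 = 625 ≡ 15 (mod 61)
5^8 ≡ 15^2 = 225 ≡ 42 (mod 61)
5^16 ≡ 42^2 = 1764 ≡ 56 (mod 61)
5^32 ≡ 56^2 = 3136 ≡ 25 (mod 61)
60 = 32 + 16 + 8 + 4 in binary powers of 2.
So 5^60 ≡ 25 · 56 · 42 · 15 ≡ 1 (mod 61).
Since the result is 1, base 5 gives no evidence that 61 is composite.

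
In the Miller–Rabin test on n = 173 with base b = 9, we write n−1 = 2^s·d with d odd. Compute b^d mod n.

172

173 − 1 = 172 = 2^2 · 43, so d = 43.
9^1 ≡ 9 (mod 173)
9^2 ≡ 9^2 = 81 ≡ 81 (mod 173)
9^4 ≡ 81^2 = 6561 ≡ 160 (mod 173)
9^8 ≡ 160^2 = 25600 ≡ 169 (mod 173)
9^16 ≡ 169^2 = 28561 ≡ 16 (mod 173)
9^32 ≡ 16^2 = 256 ≡ 83 (mod 173)
43 = 32 + 8 + 2 + 1 in binary powers of 2.
So 9^43 ≡ 83 · 169 · 81 · 9 ≡ 172 (mod 173).
Since 9^d ≡ 172 (mod 173), base 9 does not prove 173 composite.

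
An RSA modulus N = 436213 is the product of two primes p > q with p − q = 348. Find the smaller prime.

Since p = q + 348, we have 436213 = q(q + 348), so q² + 348q − 436213 = 0.
Discriminant: 348² + 4·436213 = 121104 + 1744852 = 1865956; √1865956 = 1366.
q = (−348 + 1366)/2 = 509, and p = q + 348 = 857.
Check: 509 · 857 = 436213.

509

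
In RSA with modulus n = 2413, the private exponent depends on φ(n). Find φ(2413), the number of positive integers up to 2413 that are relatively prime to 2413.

2268

Factor: 2413 = 19 · 127.
φ(2413) = (19−1) · (127−1) = 18 · 126 = 2268.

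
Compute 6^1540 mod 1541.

1243

6^1 ≡ 6 (mod 1541)
6^2 ≡ 6^2 = 36 ≡ 36 (mod 1541)
6^4 ≡ 36^2 = 1296 ≡ 1296 (mod 1541)
6^8 ≡ 1296^2 = 1679616 ≡ 1467 (mod 1541)
6^16 ≡ 1467^2 = 2152089 ≡ 853 (mod 1541)
6^32 ≡ 853^2 = 727609 ≡ 257 (mod 1541)
6^64 ≡ 257^2 = 66049 ≡ 1327 (mod 1541)
6^128 ≡ 1327^2 = 1760929 ≡ 1107 (mod 1541)
6^256 ≡ 1107^2 = 1225449 ≡ 354 (mod 1541)
6^512 ≡ 354^2 = 125316 ≡ 495 (mod 1541)
6^1024 ≡ 495^2 = 245025 ≡ 6 (mod 1541)
1540 = 1024 + 512 + 4 in binary powers of 2.
So 6^1540 ≡ 6 · 495 · 1296 ≡ 1243 (mod 1541).
Since 1243 ≠ 1, base 6 is a Fermat witness: 1541 is composite.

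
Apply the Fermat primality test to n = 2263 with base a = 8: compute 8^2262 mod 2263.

8^1 ≡ 8 (mod 2263)
8^2 ≡ 8^2 = 64 ≡ 64 (mod 2263)
8^4 ≡ 64^2 = 4096 ≡ 1833 (mod 2263)
8^8 ≡ 1833^2 = 3359889 ≡ 1597 (mod 2263)
8^16 ≡ 1597^2 = 2550409 ≡ 8 (mod 2263)
8^32 ≡ 8^2 = 64 ≡ 64 (mod 2263)
8^64 ≡ 64^2 = 4096 ≡ 1833 (mod 2263)
8^128 ≡ 1833^2 = 3359889 ≡ 1597 (mod 2263)
8^256 ≡ 1597^2 = 2550409 ≡ 8 (mod 2263)
8^512 ≡ 8^2 = 64 ≡ 64 (mod 2263)
8^1024 ≡ 64^2 = 4096 ≡ 1833 (mod 2263)
8^2048 ≡ 1833^2 = 3359889 ≡ 1597 (mod 2263)
2262 = 2048 + 128 + 64 + 16 + 4 + 2 in binary powers of 2.
So 8^2262 ≡ 1597 · 1597 · 1833 · 8 · 1833 · 64 ≡ 1242 (mod 2263).
Since 1242 ≠ 1, base 8 is a Fermat witness: 2263 is composite.

1242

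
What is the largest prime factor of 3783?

97

3783 = 3 · 1261
1261 = 13 · 97
97 is prime.
So 3783 = 3 · 13 · 97; the largest prime factor is 97.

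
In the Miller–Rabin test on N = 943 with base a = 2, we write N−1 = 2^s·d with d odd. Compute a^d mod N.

121

943 − 1 = 942 = 2^1 · 471, so d = 471.
2^1 ≡ 2 (mod 943)
2^2 ≡ 2^2 = 4 ≡ 4 (mod 943)
2^4 ≡ 4^2 = 16 ≡ 16 (mod 943)
2^8 ≡ 16^2 = 256 ≡ 256 (mod 943)
2^16 ≡ 256^2 = 65536 ≡ 469 (mod 943)
2^32 ≡ 469^2 = 219961 ≡ 242 (mod 943)
2^64 ≡ 242^2 = 58564 ≡ 98 (mod 943)
2^128 ≡ 98^2 = 9604 ≡ 174 (mod 943)
2^256 ≡ 174^2 = 30276 ≡ 100 (mod 943)
471 = 256 + 128 + 64 + 16 + 4 + 2 + 1 in binary powers of 2.
So 2^471 ≡ 100 · 174 · 98 · 469 · 16 · 4 · 2 ≡ 121 (mod 943).
Squaring chain: 121; never reaches −1, so base 2 is a Miller–Rabin witness that 943 is composite.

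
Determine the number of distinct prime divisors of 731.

2

731 = 17 · 43
731 = 17 · 43, which has 2 distinct prime factors.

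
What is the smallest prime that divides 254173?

23

254173 is odd.
Digit sum 22, not divisible by 3.
Ends in 3: not divisible by 5.
7: 254173 = 7·36310 + 3
11: 254173 = 11·23106 + 7
13: 254173 = 13·19551 + 10
17: 254173 = 17·14951 + 6
19: 254173 = 19·13377 + 10
23: 254173 = 23·11051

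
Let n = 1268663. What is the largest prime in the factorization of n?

1268663 = 11 · 115333
115333 = 29 · 3977
3977 = 41 · 97
97 is prime.
So 1268663 = 11 · 29 · 41 · 97; the largest prime factor is 97.

97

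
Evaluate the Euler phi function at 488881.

Factor: 488881 = 37 · 73 · 181.
φ(488881) = (37−1) · (73−1) · (181−1) = 36 · 72 · 180 = 466560.

466560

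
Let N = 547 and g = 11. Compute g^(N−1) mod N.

11^1 ≡ 11 (mod 547)
11^2 ≡ 11^2 = 121 ≡ 121 (mod 547)
11^4 ≡ 121^2 = 14641 ≡ 419 (mod 547)
11^8 ≡ 419^2 = 175561 ≡ 521 (mod 547)
11^16 ≡ 521^2 = 271441 ≡ 129 (mod 547)
11^32 ≡ 129^2 = 16641 ≡ 231 (mod 547)
11^64 ≡ 231^2 = 53361 ≡ 302 (mod 547)
11^128 ≡ 302^2 = 91204 ≡ 402 (mod 547)
11^256 ≡ 402^2 = 161604 ≡ 239 (mod 547)
11^512 ≡ 239^2 = 57121 ≡ 233 (mod 547)
546 = 512 + 32 + 2 in binary powers of 2.
So 11^546 ≡ 233 · 231 · 121 ≡ 1 (mod 547).
Since the result is 1, base 11 gives no evidence that 547 is composite.

1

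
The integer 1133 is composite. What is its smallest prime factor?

1133 is odd.
Digit sum 8, not divisible by 3.
Ends in 3: not divisible by 5.
7: 1133 = 7·161 + 6
11: 1133 = 11·103

11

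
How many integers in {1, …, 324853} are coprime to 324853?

301056

Factor: 324853 = 17 · 97 · 197.
φ(324853) = (17−1) · (97−1) · (197−1) = 16 · 96 · 196 = 301056.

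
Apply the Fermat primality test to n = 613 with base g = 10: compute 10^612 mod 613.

10^1 ≡ 10 (mod 613)
10^2 ≡ 10^2 = 100 ≡ 100 (mod 613)
10^4 ≡ 100^2 = 10000 ≡ 192 (mod 613)
10^8 ≡ 192^2 = 36864 ≡ 84 (mod 613)
10^16 ≡ 84^2 = 7056 ≡ 313 (mod 613)
10^32 ≡ 313^2 = 97969 ≡ 502 (mod 613)
10^64 ≡ 502^2 = 252004 ≡ 61 (mod 613)
10^128 ≡ 61^2 = 3721 ≡ 43 (mod 613)
10^256 ≡ 43^2 = 1849 ≡ 10 (mod 613)
10^512 ≡ 10^2 = 100 ≡ 100 (mod 613)
612 = 512 + 64 + 32 + 4 in binary powers of 2.
So 10^612 ≡ 100 · 61 · 502 · 192 ≡ 1 (mod 613).
Since the result is 1, base 10 gives no evidence that 613 is composite.

1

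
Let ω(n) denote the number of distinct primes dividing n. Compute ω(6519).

3

6519 = 3 · 2173
2173 = 41 · 53
6519 = 3 · 41 · 53, which has 3 distinct prime factors.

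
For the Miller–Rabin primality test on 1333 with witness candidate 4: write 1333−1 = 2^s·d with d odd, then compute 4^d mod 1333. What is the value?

1333 − 1 = 1332 = 2^2 · 333, so d = 333.
4^1 ≡ 4 (mod 1333)
4^2 ≡ 4^2 = 16 ≡ 16 (mod 1333)
4^4 ≡ 16^2 = 256 ≡ 256 (mod 1333)
4^8 ≡ 256^2 = 65536 ≡ 219 (mod 1333)
4^16 ≡ 219^2 = 47961 ≡ 1306 (mod 1333)
4^32 ≡ 1306^2 = 1705636 ≡ 729 (mod 1333)
4^64 ≡ 729^2 = 531441 ≡ 907 (mod 1333)
4^128 ≡ 907^2 = 822649 ≡ 188 (mod 1333)
4^256 ≡ 188^2 = 35344 ≡ 686 (mod 1333)
333 = 256 + 64 + 8 + 4 + 1 in binary powers of 2.
So 4^333 ≡ 686 · 907 · 219 · 256 · 4 ≡ 901 (mod 1333).
Squaring chain: 901 → 4; never reaches −1, so base 4 is a Miller–Rabin witness that 1333 is composite.

901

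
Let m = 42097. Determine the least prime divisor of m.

11

42097 is odd.
Digit sum 22, not divisible by 3.
Ends in 7: not divisible by 5.
7: 42097 = 7·6013 + 6
11: 42097 = 11·3827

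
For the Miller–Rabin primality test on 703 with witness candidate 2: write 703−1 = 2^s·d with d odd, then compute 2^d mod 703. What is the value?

703 − 1 = 702 = 2^1 · 351, so d = 351.
2^1 ≡ 2 (mod 703)
2^2 ≡ 2^2 = 4 ≡ 4 (mod 703)
2^4 ≡ 4^2 = 16 ≡ 16 (mod 703)
2^8 ≡ 16^2 = 256 ≡ 256 (mod 703)
2^16 ≡ 256^2 = 65536 ≡ 157 (mod 703)
2^32 ≡ 157^2 = 24649 ≡ 44 (mod 703)
2^64 ≡ 44^2 = 1936 ≡ 530 (mod 703)
2^128 ≡ 530^2 = 280900 ≡ 403 (mod 703)
2^256 ≡ 403^2 = 162409 ≡ 16 (mod 703)
351 = 256 + 64 + 16 + 8 + 4 + 2 + 1 in binary powers of 2.
So 2^351 ≡ 16 · 530 · 157 · 256 · 16 · 4 · 2 ≡ 265 (mod 703).
Squaring chain: 265; never reaches −1, so base 2 is a Miller–Rabin witness that 703 is composite.

265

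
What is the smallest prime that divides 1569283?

47

1569283 is odd.
Digit sum 34, not divisible by 3.
Ends in 3: not divisible by 5.
7: 1569283 = 7·224183 + 2
11: 1569283 = 11·142662 + 1
13: 1569283 = 13·120714 + 1
17: 1569283 = 17·92310 + 13
19: 1569283 = 19·82593 + 16
23: 1569283 = 23·68229 + 16
29: 1569283 = 29·54113 + 6
31: 1569283 = 31·50622 + 1
37: 1569283 = 37·42413 + 2
41: 1569283 = 41·38275 + 8
43: 1569283 = 43·36494 + 41
47: 1569283 = 47·33389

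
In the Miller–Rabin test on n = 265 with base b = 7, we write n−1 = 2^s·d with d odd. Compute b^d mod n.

265 − 1 = 264 = 2^3 · 33, so d = 33.
7^1 ≡ 7 (mod 265)
7^2 ≡ 7^2 = 49 ≡ 49 (mod 265)
7^4 ≡ 49^2 = 2401 ≡ 16 (mod 265)
7^8 ≡ 16^2 = 256 ≡ 256 (mod 265)
7^16 ≡ 256^2 = 65536 ≡ 81 (mod 265)
7^32 ≡ 81^2 = 6561 ≡ 201 (mod 265)
33 = 32 + 1 in binary powers of 2.
So 7^33 ≡ 201 · 7 ≡ 82 (mod 265).
Squaring chain: 82 → 99 → 261; never reaches −1, so base 7 is a Miller–Rabin witness that 265 is composite.

82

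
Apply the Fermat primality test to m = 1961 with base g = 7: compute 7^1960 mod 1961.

1255

7^1 ≡ 7 (mod 1961)
7^2 ≡ 7^2 = 49 ≡ 49 (mod 1961)
7^4 ≡ 49^2 = 2401 ≡ 440 (mod 1961)
7^8 ≡ 440^2 = 193600 ≡ 1422 (mod 1961)
7^16 ≡ 1422^2 = 2022084 ≡ 293 (mod 1961)
7^32 ≡ 293^2 = 85849 ≡ 1526 (mod 1961)
7^64 ≡ 1526^2 = 2328676 ≡ 969 (mod 1961)
7^128 ≡ 969^2 = 938961 ≡ 1603 (mod 1961)
7^256 ≡ 1603^2 = 2569609 ≡ 699 (mod 1961)
7^512 ≡ 699^2 = 488601 ≡ 312 (mod 1961)
7^1024 ≡ 312^2 = 97344 ≡ 1255 (mod 1961)
1960 = 1024 + 512 + 256 + 128 + 32 + 8 in binary powers of 2.
So 7^1960 ≡ 1255 · 312 · 699 · 1603 · 1526 · 1422 ≡ 1255 (mod 1961).
Since 1255 ≠ 1, base 7 is a Fermat witness: 1961 is composite.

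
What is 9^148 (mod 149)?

9^1 ≡ 9 (mod 149)
9^2 ≡ 9^2 = 81 ≡ 81 (mod 149)
9^4 ≡ 81^2 = 6561 ≡ 5 (mod 149)
9^8 ≡ 5^2 = 25 ≡ 25 (mod 149)
9^16 ≡ 25^2 = 625 ≡ 29 (mod 149)
9^32 ≡ 29^2 = 841 ≡ 96 (mod 149)
9^64 ≡ 96^2 = 9216 ≡ 127 (mod 149)
9^128 ≡ 127^2 = 16129 ≡ 37 (mod 149)
148 = 128 + 16 + 4 in binary powers of 2.
So 9^148 ≡ 37 · 29 · 5 ≡ 1 (mod 149).
Since the result is 1, base 9 gives no evidence that 149 is composite.

1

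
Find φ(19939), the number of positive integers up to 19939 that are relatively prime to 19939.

Factor: 19939 = 127 · 157.
φ(19939) = (127−1) · (157−1) = 126 · 156 = 19656.

19656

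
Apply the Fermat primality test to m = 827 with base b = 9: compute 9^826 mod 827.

1

9^1 ≡ 9 (mod 827)
9^2 ≡ 9^2 = 81 ≡ 81 (mod 827)
9^4 ≡ 81^2 = 6561 ≡ 772 (mod 827)
9^8 ≡ 772^2 = 595984 ≡ 544 (mod 827)
9^16 ≡ 544^2 = 295936 ≡ 697 (mod 827)
9^32 ≡ 697^2 = 485809 ≡ 360 (mod 827)
9^64 ≡ 360^2 = 129600 ≡ 588 (mod 827)
9^128 ≡ 588^2 = 345744 ≡ 58 (mod 827)
9^256 ≡ 58^2 = 3364 ≡ 56 (mod 827)
9^512 ≡ 56^2 = 3136 ≡ 655 (mod 827)
826 = 512 + 256 + 32 + 16 + 8 + 2 in binary powers of 2.
So 9^826 ≡ 655 · 56 · 360 · 697 · 544 · 81 ≡ 1 (mod 827).
Since the result is 1, base 9 gives no evidence that 827 is composite.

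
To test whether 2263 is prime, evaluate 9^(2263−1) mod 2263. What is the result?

9^1 ≡ 9 (mod 2263)
9^2 ≡ 9^2 = 81 ≡ 81 (mod 2263)
9^4 ≡ 81^2 = 6561 ≡ 2035 (mod 2263)
9^8 ≡ 2035^2 = 4141225 ≡ 2198 (mod 2263)
9^16 ≡ 2198^2 = 4831204 ≡ 1962 (mod 2263)
9^32 ≡ 1962^2 = 3849444 ≡ 81 (mod 2263)
9^64 ≡ 81^2 = 6561 ≡ 2035 (mod 2263)
9^128 ≡ 2035^2 = 4141225 ≡ 2198 (mod 2263)
9^256 ≡ 2198^2 = 4831204 ≡ 1962 (mod 2263)
9^512 ≡ 1962^2 = 3849444 ≡ 81 (mod 2263)
9^1024 ≡ 81^2 = 6561 ≡ 2035 (mod 2263)
9^2048 ≡ 2035^2 = 4141225 ≡ 2198 (mod 2263)
2262 = 2048 + 128 + 64 + 16 + 4 + 2 in binary powers of 2.
So 9^2262 ≡ 2198 · 2198 · 2035 · 1962 · 2035 · 81 ≡ 1242 (mod 2263).
Since 1242 ≠ 1, base 9 is a Fermat witness: 2263 is composite.

1242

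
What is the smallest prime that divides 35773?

35773 is odd.
Digit sum 25, not divisible by 3.
Ends in 3: not divisible by 5.
7: 35773 = 7·5110 + 3
11: 35773 = 11·3252 + 1
13: 35773 = 13·2751 + 10
17: 35773 = 17·2104 + 5
19: 35773 = 19·1882 + 15
23: 35773 = 23·1555 + 8
29: 35773 = 29·1233 + 16
31: 35773 = 31·1153 + 30
37: 35773 = 37·966 + 31
41: 35773 = 41·872 + 21
43: 35773 = 43·831 + 40
47: 35773 = 47·761 + 6
53: 35773 = 53·674 + 51
59: 35773 = 59·606 + 19
61: 35773 = 61·586 + 27
67: 35773 = 67·533 + 62
71: 35773 = 71·503 + 60
73: 35773 = 73·490 + 3
79: 35773 = 79·452 + 65
83: 35773 = 83·431

83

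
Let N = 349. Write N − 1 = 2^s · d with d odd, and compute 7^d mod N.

136

349 − 1 = 348 = 2^2 · 87, so d = 87.
7^1 ≡ 7 (mod 349)
7^2 ≡ 7^2 = 49 ≡ 49 (mod 349)
7^4 ≡ 49^2 = 2401 ≡ 307 (mod 349)
7^8 ≡ 307^2 = 94249 ≡ 19 (mod 349)
7^16 ≡ 19^2 = 361 ≡ 12 (mod 349)
7^32 ≡ 12^2 = 144 ≡ 144 (mod 349)
7^64 ≡ 144^2 = 20736 ≡ 145 (mod 349)
87 = 64 + 16 + 4 + 2 + 1 in binary powers of 2.
So 7^87 ≡ 145 · 12 · 307 · 49 · 7 ≡ 136 (mod 349).
Squaring chain: 136 → 348; reaches −1, so base 7 does not prove 349 composite.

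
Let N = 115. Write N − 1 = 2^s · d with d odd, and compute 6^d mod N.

115 − 1 = 114 = 2^1 · 57, so d = 57.
6^1 ≡ 6 (mod 115)
6^2 ≡ 6^2 = 36 ≡ 36 (mod 115)
6^4 ≡ 36^2 = 1296 ≡ 31 (mod 115)
6^8 ≡ 31^2 = 961 ≡ 41 (mod 115)
6^16 ≡ 41^2 = 1681 ≡ 71 (mod 115)
6^32 ≡ 71^2 = 5041 ≡ 96 (mod 115)
57 = 32 + 16 + 8 + 1 in binary powers of 2.
So 6^57 ≡ 96 · 71 · 41 · 6 ≡ 36 (mod 115).
Squaring chain: 36; never reaches −1, so base 6 is a Miller–Rabin witness that 115 is composite.

36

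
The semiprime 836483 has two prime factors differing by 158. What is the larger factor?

Since p = q + 158, we have 836483 = q(q + 158), so q² + 158q − 836483 = 0.
Discriminant: 158² + 4·836483 = 24964 + 3345932 = 3370896; √3370896 = 1836.
q = (−158 + 1836)/2 = 839, and p = q + 158 = 997.
Check: 839 · 997 = 836483.

997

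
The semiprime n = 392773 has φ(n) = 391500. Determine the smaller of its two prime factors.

523

φ(n) = (p−1)(q−1) = n − (p+q) + 1, so p + q = 392773 − 391500 + 1 = 1274.
p and q are the roots of t² − 1274t + 392773 = 0.
Discriminant: 1274² − 4·392773 = 1623076 − 1571092 = 51984; √51984 = 228.
q = (1274 − 228)/2 = 523, p = (1274 + 228)/2 = 751.
Check: 523 · 751 = 392773.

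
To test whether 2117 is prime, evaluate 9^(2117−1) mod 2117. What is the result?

9^1 ≡ 9 (mod 2117)
9^2 ≡ 9^2 = 81 ≡ 81 (mod 2117)
9^4 ≡ 81^2 = 6561 ≡ 210 (mod 2117)
9^8 ≡ 210^2 = 44100 ≡ 1760 (mod 2117)
9^16 ≡ 1760^2 = 3097600 ≡ 429 (mod 2117)
9^32 ≡ 429^2 = 184041 ≡ 1979 (mod 2117)
9^64 ≡ 1979^2 = 3916441 ≡ 2108 (mod 2117)
9^128 ≡ 2108^2 = 4443664 ≡ 81 (mod 2117)
9^256 ≡ 81^2 = 6561 ≡ 210 (mod 2117)
9^512 ≡ 210^2 = 44100 ≡ 1760 (mod 2117)
9^1024 ≡ 1760^2 = 3097600 ≡ 429 (mod 2117)
9^2048 ≡ 429^2 = 184041 ≡ 1979 (mod 2117)
2116 = 2048 + 64 + 4 in binary powers of 2.
So 9^2116 ≡ 1979 · 2108 · 210 ≡ 429 (mod 2117).
Since 429 ≠ 1, base 9 is a Fermat witness: 2117 is composite.

429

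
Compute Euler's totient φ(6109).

5920

Factor: 6109 = 41 · 149.
φ(6109) = (41−1) · (149−1) = 40 · 148 = 5920.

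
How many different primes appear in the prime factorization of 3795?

3795 = 3 · 1265
1265 = 5 · 253
253 = 11 · 23
3795 = 3 · 5 · 11 · 23, which has 4 distinct prime factors.

4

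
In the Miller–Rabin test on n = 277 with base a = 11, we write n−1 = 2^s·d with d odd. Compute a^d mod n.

60

277 − 1 = 276 = 2^2 · 69, so d = 69.
11^1 ≡ 11 (mod 277)
11^2 ≡ 11^2 = 121 ≡ 121 (mod 277)
11^4 ≡ 121^2 = 14641 ≡ 237 (mod 277)
11^8 ≡ 237^2 = 56169 ≡ 215 (mod 277)
11^16 ≡ 215^2 = 46225 ≡ 243 (mod 277)
11^32 ≡ 243^2 = 59049 ≡ 48 (mod 277)
11^64 ≡ 48^2 = 2304 ≡ 88 (mod 277)
69 = 64 + 4 + 1 in binary powers of 2.
So 11^69 ≡ 88 · 237 · 11 ≡ 60 (mod 277).
Squaring chain: 60 → 276; reaches −1, so base 11 does not prove 277 composite.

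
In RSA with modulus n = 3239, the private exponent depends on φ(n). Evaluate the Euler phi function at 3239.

Factor: 3239 = 41 · 79.
φ(3239) = (41−1) · (79−1) = 40 · 78 = 3120.

3120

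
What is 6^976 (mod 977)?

1

6^1 ≡ 6 (mod 977)
6^2 ≡ 6^2 = 36 ≡ 36 (mod 977)
6^4 ≡ 36^2 = 1296 ≡ 319 (mod 977)
6^8 ≡ 319^2 = 101761 ≡ 153 (mod 977)
6^16 ≡ 153^2 = 23409 ≡ 938 (mod 977)
6^32 ≡ 938^2 = 879844 ≡ 544 (mod 977)
6^64 ≡ 544^2 = 295936 ≡ 882 (mod 977)
6^128 ≡ 882^2 = 777924 ≡ 232 (mod 977)
6^256 ≡ 232^2 = 53824 ≡ 89 (mod 977)
6^512 ≡ 89^2 = 7921 ≡ 105 (mod 977)
976 = 512 + 256 + 128 + 64 + 16 in binary powers of 2.
So 6^976 ≡ 105 · 89 · 232 · 882 · 938 ≡ 1 (mod 977).
Since the result is 1, base 6 gives no evidence that 977 is composite.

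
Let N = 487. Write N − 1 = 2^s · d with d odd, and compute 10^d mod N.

486

487 − 1 = 486 = 2^1 · 243, so d = 243.
10^1 ≡ 10 (mod 487)
10^2 ≡ 10^2 = 100 ≡ 100 (mod 487)
10^4 ≡ 100^2 = 10000 ≡ 260 (mod 487)
10^8 ≡ 260^2 = 67600 ≡ 394 (mod 487)
10^16 ≡ 394^2 = 155236 ≡ 370 (mod 487)
10^32 ≡ 370^2 = 136900 ≡ 53 (mod 487)
10^64 ≡ 53^2 = 2809 ≡ 374 (mod 487)
10^128 ≡ 374^2 = 139876 ≡ 107 (mod 487)
243 = 128 + 64 + 32 + 16 + 2 + 1 in binary powers of 2.
So 10^243 ≡ 107 · 374 · 53 · 370 · 100 · 10 ≡ 486 (mod 487).
Since 10^d ≡ 486 (mod 487), base 10 does not prove 487 composite.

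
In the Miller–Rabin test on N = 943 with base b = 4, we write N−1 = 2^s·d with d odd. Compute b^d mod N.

496

943 − 1 = 942 = 2^1 · 471, so d = 471.
4^1 ≡ 4 (mod 943)
4^2 ≡ 4^2 = 16 ≡ 16 (mod 943)
4^4 ≡ 16^2 = 256 ≡ 256 (mod 943)
4^8 ≡ 256^2 = 65536 ≡ 469 (mod 943)
4^16 ≡ 469^2 = 219961 ≡ 242 (mod 943)
4^32 ≡ 242^2 = 58564 ≡ 98 (mod 943)
4^64 ≡ 98^2 = 9604 ≡ 174 (mod 943)
4^128 ≡ 174^2 = 30276 ≡ 100 (mod 943)
4^256 ≡ 100^2 = 10000 ≡ 570 (mod 943)
471 = 256 + 128 + 64 + 16 + 4 + 2 + 1 in binary powers of 2.
So 4^471 ≡ 570 · 100 · 174 · 242 · 256 · 16 · 4 ≡ 496 (mod 943).
Squaring chain: 496; never reaches −1, so base 4 is a Miller–Rabin witness that 943 is composite.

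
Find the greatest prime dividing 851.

37

851 = 23 · 37
37 is prime.
So 851 = 23 · 37; the largest prime factor is 37.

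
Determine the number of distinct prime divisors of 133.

2

133 = 7 · 19
133 = 7 · 19, which has 2 distinct prime factors.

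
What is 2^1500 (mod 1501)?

1128

2^1 ≡ 2 (mod 1501)
2^2 ≡ 2^2 = 4 ≡ 4 (mod 1501)
2^4 ≡ 4^2 = 16 ≡ 16 (mod 1501)
2^8 ≡ 16^2 = 256 ≡ 256 (mod 1501)
2^16 ≡ 256^2 = 65536 ≡ 993 (mod 1501)
2^32 ≡ 993^2 = 986049 ≡ 1393 (mod 1501)
2^64 ≡ 1393^2 = 1940449 ≡ 1157 (mod 1501)
2^128 ≡ 1157^2 = 1338649 ≡ 1258 (mod 1501)
2^256 ≡ 1258^2 = 1582564 ≡ 510 (mod 1501)
2^512 ≡ 510^2 = 260100 ≡ 427 (mod 1501)
2^1024 ≡ 427^2 = 182329 ≡ 708 (mod 1501)
1500 = 1024 + 256 + 128 + 64 + 16 + 8 + 4 in binary powers of 2.
So 2^1500 ≡ 708 · 510 · 1258 · 1157 · 993 · 256 · 16 ≡ 1128 (mod 1501).
Since 1128 ≠ 1, base 2 is a Fermat witness: 1501 is composite.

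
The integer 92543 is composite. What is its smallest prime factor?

92543 is odd.
Digit sum 23, not divisible by 3.
Ends in 3: not divisible by 5.
7: 92543 = 7·13220 + 3
11: 92543 = 11·8413

11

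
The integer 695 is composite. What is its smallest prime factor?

695 is odd.
Digit sum 20, not divisible by 3.
Ends in 5: divisible by 5.

5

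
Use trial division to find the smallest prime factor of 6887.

71

6887 is odd.
Digit sum 29, not divisible by 3.
Ends in 7: not divisible by 5.
7: 6887 = 7·983 + 6
11: 6887 = 11·626 + 1
13: 6887 = 13·529 + 10
17: 6887 = 17·405 + 2
19: 6887 = 19·362 + 9
23: 6887 = 23·299 + 10
29: 6887 = 29·237 + 14
31: 6887 = 31·222 + 5
37: 6887 = 37·186 + 5
41: 6887 = 41·167 + 40
43: 6887 = 43·160 + 7
47: 6887 = 47·146 + 25
53: 6887 = 53·129 + 50
59: 6887 = 59·116 + 43
61: 6887 = 61·112 + 55
67: 6887 = 67·102 + 53
71: 6887 = 71·97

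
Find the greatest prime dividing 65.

65 = 5 · 13
13 is prime.
So 65 = 5 · 13; the largest prime factor is 13.

13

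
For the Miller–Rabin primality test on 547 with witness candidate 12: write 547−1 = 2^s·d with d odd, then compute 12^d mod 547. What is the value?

547 − 1 = 546 = 2^1 · 273, so d = 273.
12^1 ≡ 12 (mod 547)
12^2 ≡ 12^2 = 144 ≡ 144 (mod 547)
12^4 ≡ 144^2 = 20736 ≡ 497 (mod 547)
12^8 ≡ 497^2 = 247009 ≡ 312 (mod 547)
12^16 ≡ 312^2 = 97344 ≡ 525 (mod 547)
12^32 ≡ 525^2 = 275625 ≡ 484 (mod 547)
12^64 ≡ 484^2 = 234256 ≡ 140 (mod 547)
12^128 ≡ 140^2 = 19600 ≡ 455 (mod 547)
12^256 ≡ 455^2 = 207025 ≡ 259 (mod 547)
273 = 256 + 16 + 1 in binary powers of 2.
So 12^273 ≡ 259 · 525 · 12 ≡ 546 (mod 547).
Since 12^d ≡ 546 (mod 547), base 12 does not prove 547 composite.

546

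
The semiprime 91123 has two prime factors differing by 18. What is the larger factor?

Since p = q + 18, we have 91123 = q(q + 18), so q² + 18q − 91123 = 0.
Discriminant: 18² + 4·91123 = 324 + 364492 = 364816; √364816 = 604.
q = (−18 + 604)/2 = 293, and p = q + 18 = 311.
Check: 293 · 311 = 91123.

311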